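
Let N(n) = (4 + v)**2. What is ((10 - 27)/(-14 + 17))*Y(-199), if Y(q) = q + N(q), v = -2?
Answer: 1105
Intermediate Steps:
N(n) = 4 (N(n) = (4 - 2)**2 = 2**2 = 4)
Y(q) = 4 + q (Y(q) = q + 4 = 4 + q)
((10 - 27)/(-14 + 17))*Y(-199) = ((10 - 27)/(-14 + 17))*(4 - 199) = -17/3*(-195) = 1105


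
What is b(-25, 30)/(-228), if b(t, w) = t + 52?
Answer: -9/76 ≈ -0.11842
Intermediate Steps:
b(t, w) = 52 + t
b(-25, 30)/(-228) = (52 - 25)/(-228) = -1/228*27 = -9/76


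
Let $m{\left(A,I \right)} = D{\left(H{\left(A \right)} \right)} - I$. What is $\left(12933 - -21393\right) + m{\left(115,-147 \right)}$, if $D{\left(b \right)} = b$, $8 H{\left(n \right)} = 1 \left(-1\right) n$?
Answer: $\frac{275669}{8} \approx 34459.0$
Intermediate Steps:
$H{\left(n \right)} = - \frac{n}{8}$ ($H{\left(n \right)} = \frac{1 \left(-1\right) n}{8} = \frac{\left(-1\right) n}{8} = - \frac{n}{8}$)
$m{\left(A,I \right)} = - I - \frac{A}{8}$ ($m{\left(A,I \right)} = - \frac{A}{8} - I = - I - \frac{A}{8}$)
$\left(12933 - -21393\right) + m{\left(115,-147 \right)} = \left(12933 - -21393\right) - - \frac{1061}{8} = \left(12933 + 21393\right) + \left(147 - \frac{115}{8}\right) = 34326 + \frac{1061}{8} = \frac{275669}{8}$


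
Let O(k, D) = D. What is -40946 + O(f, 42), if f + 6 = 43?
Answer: -40904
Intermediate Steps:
f = 37 (f = -6 + 43 = 37)
-40946 + O(f, 42) = -40946 + 42 = -40904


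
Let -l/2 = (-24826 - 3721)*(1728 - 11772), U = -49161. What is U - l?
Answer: 573402975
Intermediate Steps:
l = -573452136 (l = -2*(-24826 - 3721)*(1728 - 11772) = -(-57094)*(-10044) = -2*286726068 = -573452136)
U - l = -49161 - 1*(-573452136) = -49161 + 573452136 = 573402975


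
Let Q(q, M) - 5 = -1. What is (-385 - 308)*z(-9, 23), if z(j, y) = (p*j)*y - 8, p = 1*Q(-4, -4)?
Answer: 579348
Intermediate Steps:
Q(q, M) = 4 (Q(q, M) = 5 - 1 = 4)
p = 4 (p = 1*4 = 4)
z(j, y) = -8 + 4*j*y (z(j, y) = (4*j)*y - 8 = 4*j*y - 8 = -8 + 4*j*y)
(-385 - 308)*z(-9, 23) = (-385 - 308)*(-8 + 4*(-9)*23) = -693*(-8 - 828) = -693*(-836) = 579348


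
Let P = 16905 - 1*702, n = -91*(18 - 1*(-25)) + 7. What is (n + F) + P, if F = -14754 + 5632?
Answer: 3175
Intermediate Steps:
n = -3906 (n = -91*(18 + 25) + 7 = -91*43 + 7 = -3913 + 7 = -3906)
P = 16203 (P = 16905 - 702 = 16203)
F = -9122
(n + F) + P = (-3906 - 9122) + 16203 = -13028 + 16203 = 3175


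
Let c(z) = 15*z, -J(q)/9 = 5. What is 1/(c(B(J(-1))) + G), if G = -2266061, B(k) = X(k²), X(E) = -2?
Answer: -1/2266091 ≈ -4.4129e-7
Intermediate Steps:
J(q) = -45 (J(q) = -9*5 = -45)
B(k) = -2
1/(c(B(J(-1))) + G) = 1/(15*(-2) - 2266061) = 1/(-30 - 2266061) = 1/(-2266091) = -1/2266091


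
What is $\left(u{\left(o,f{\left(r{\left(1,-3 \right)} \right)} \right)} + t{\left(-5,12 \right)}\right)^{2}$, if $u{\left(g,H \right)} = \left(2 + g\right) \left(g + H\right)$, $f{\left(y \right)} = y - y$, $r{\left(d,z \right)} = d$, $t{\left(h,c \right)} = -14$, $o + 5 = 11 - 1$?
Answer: $441$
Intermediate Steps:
$o = 5$ ($o = -5 + \left(11 - 1\right) = -5 + 10 = 5$)
$f{\left(y \right)} = 0$
$u{\left(g,H \right)} = \left(2 + g\right) \left(H + g\right)$
$\left(u{\left(o,f{\left(r{\left(1,-3 \right)} \right)} \right)} + t{\left(-5,12 \right)}\right)^{2} = \left(\left(5^{2} + 2 \cdot 0 + 2 \cdot 5 + 0 \cdot 5\right) - 14\right)^{2} = \left(\left(25 + 0 + 10 + 0\right) - 14\right)^{2} = \left(35 - 14\right)^{2} = 21^{2} = 441$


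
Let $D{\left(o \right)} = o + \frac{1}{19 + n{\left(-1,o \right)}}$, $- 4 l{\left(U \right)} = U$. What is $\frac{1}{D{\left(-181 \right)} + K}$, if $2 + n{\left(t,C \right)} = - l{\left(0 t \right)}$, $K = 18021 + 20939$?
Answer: $\frac{17}{659244} \approx 2.5787 \cdot 10^{-5}$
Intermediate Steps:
$K = 38960$
$l{\left(U \right)} = - \frac{U}{4}$
$n{\left(t,C \right)} = -2$ ($n{\left(t,C \right)} = -2 - - \frac{0 t}{4} = -2 - \left(- \frac{1}{4}\right) 0 = -2 - 0 = -2 + 0 = -2$)
$D{\left(o \right)} = \frac{1}{17} + o$ ($D{\left(o \right)} = o + \frac{1}{19 - 2} = o + \frac{1}{17} = \frac{1}{17} + o$)
$\frac{1}{D{\left(-181 \right)} + K} = \frac{1}{\left(\frac{1}{17} - 181\right) + 38960} = \frac{1}{- \frac{3076}{17} + 38960} = \frac{1}{\frac{659244}{17}} = \frac{17}{659244}$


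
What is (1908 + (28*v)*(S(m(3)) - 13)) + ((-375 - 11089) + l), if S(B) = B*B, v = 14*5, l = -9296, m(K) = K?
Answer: -26692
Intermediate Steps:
v = 70
S(B) = B²
(1908 + (28*v)*(S(m(3)) - 13)) + ((-375 - 11089) + l) = (1908 + (28*70)*(3² - 13)) + ((-375 - 11089) - 9296) = (1908 + 1960*(9 - 13)) + (-11464 - 9296) = (1908 + 1960*(-4)) - 20760 = (1908 - 7840) - 20760 = -5932 - 20760 = -26692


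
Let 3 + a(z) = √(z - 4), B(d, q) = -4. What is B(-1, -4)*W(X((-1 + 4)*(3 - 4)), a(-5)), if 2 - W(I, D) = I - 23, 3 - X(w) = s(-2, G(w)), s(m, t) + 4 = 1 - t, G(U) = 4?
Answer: -60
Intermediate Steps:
s(m, t) = -3 - t (s(m, t) = -4 + (1 - t) = -3 - t)
a(z) = -3 + √(-4 + z) (a(z) = -3 + √(z - 4) = -3 + √(-4 + z))
X(w) = 10 (X(w) = 3 - (-3 - 1*4) = 3 - (-3 - 4) = 3 - 1*(-7) = 3 + 7 = 10)
W(I, D) = 25 - I (W(I, D) = 2 - (I - 23) = 2 - (-23 + I) = 2 + (23 - I) = 25 - I)
B(-1, -4)*W(X((-1 + 4)*(3 - 4)), a(-5)) = -4*(25 - 1*10) = -4*(25 - 10) = -4*15 = -60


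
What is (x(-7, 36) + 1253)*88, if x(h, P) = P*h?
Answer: 88088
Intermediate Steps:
(x(-7, 36) + 1253)*88 = (36*(-7) + 1253)*88 = (-252 + 1253)*88 = 1001*88 = 88088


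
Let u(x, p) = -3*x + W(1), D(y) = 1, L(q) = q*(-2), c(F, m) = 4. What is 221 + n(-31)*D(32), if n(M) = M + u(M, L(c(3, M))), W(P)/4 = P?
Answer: 287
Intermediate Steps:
W(P) = 4*P
L(q) = -2*q
u(x, p) = 4 - 3*x (u(x, p) = -3*x + 4*1 = -3*x + 4 = 4 - 3*x)
n(M) = 4 - 2*M (n(M) = M + (4 - 3*M) = 4 - 2*M)
221 + n(-31)*D(32) = 221 + (4 - 2*(-31))*1 = 221 + (4 + 62)*1 = 221 + 66*1 = 221 + 66 = 287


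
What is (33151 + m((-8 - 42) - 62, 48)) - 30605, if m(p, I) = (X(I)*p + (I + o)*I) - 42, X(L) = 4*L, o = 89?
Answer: -12424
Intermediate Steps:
m(p, I) = -42 + I*(89 + I) + 4*I*p (m(p, I) = ((4*I)*p + (I + 89)*I) - 42 = (4*I*p + (89 + I)*I) - 42 = (4*I*p + I*(89 + I)) - 42 = (I*(89 + I) + 4*I*p) - 42 = -42 + I*(89 + I) + 4*I*p)
(33151 + m((-8 - 42) - 62, 48)) - 30605 = (33151 + (-42 + 48² + 89*48 + 4*48*((-8 - 42) - 62))) - 30605 = (33151 + (-42 + 2304 + 4272 + 4*48*(-50 - 62))) - 30605 = (33151 + (-42 + 2304 + 4272 + 4*48*(-112))) - 30605 = (33151 + (-42 + 2304 + 4272 - 21504)) - 30605 = (33151 - 14970) - 30605 = 18181 - 30605 = -12424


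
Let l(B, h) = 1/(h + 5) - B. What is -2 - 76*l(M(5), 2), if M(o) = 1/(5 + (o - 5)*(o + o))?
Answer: 82/35 ≈ 2.3429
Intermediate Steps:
M(o) = 1/(5 + 2*o*(-5 + o)) (M(o) = 1/(5 + (-5 + o)*(2*o)) = 1/(5 + 2*o*(-5 + o)))
l(B, h) = 1/(5 + h) - B
-2 - 76*l(M(5), 2) = -2 - 76*(1 - 5/(5 - 10*5 + 2*5²) - 1*2/(5 - 10*5 + 2*5²))/(5 + 2) = -2 - 76*(1 - 5/(5 - 50 + 2*25) - 1*2/(5 - 50 + 2*25))/7 = -2 - 76*(1 - 5/(5 - 50 + 50) - 1*2/(5 - 50 + 50))/7 = -2 - 76*(1 - 5/5 - 1*2/5)/7 = -2 - 76*(1 - 5*⅕ - 1*⅕*2)/7 = -2 - 76*(1 - 1 - ⅖)/7 = -2 - 76*(-2)/(7*5) = -2 - 76*(-2/35) = -2 + 152/35 = 82/35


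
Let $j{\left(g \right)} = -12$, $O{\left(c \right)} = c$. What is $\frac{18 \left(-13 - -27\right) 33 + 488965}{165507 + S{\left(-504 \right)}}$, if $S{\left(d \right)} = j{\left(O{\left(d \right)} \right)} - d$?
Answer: $\frac{497281}{165999} \approx 2.9957$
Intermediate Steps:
$S{\left(d \right)} = -12 - d$
$\frac{18 \left(-13 - -27\right) 33 + 488965}{165507 + S{\left(-504 \right)}} = \frac{18 \left(-13 - -27\right) 33 + 488965}{165507 - -492} = \frac{18 \left(-13 + 27\right) 33 + 488965}{165507 + \left(-12 + 504\right)} = \frac{18 \cdot 14 \cdot 33 + 488965}{165507 + 492} = \frac{252 \cdot 33 + 488965}{165999} = \left(8316 + 488965\right) \frac{1}{165999} = 497281 \cdot \frac{1}{165999} = \frac{497281}{165999}$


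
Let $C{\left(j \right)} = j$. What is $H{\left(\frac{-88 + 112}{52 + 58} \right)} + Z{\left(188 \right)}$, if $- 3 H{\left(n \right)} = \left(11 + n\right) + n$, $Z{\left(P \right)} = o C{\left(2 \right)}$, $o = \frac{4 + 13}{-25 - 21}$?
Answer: $- \frac{17272}{3795} \approx -4.5513$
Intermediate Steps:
$o = - \frac{17}{46}$ ($o = \frac{17}{-46} = 17 \left(- \frac{1}{46}\right) = - \frac{17}{46} \approx -0.36957$)
$Z{\left(P \right)} = - \frac{17}{23}$ ($Z{\left(P \right)} = \left(- \frac{17}{46}\right) 2 = - \frac{17}{23}$)
$H{\left(n \right)} = - \frac{11}{3} - \frac{2 n}{3}$ ($H{\left(n \right)} = - \frac{\left(11 + n\right) + n}{3} = - \frac{11 + 2 n}{3} = - \frac{11}{3} - \frac{2 n}{3}$)
$H{\left(\frac{-88 + 112}{52 + 58} \right)} + Z{\left(188 \right)} = \left(- \frac{11}{3} - \frac{2 \frac{-88 + 112}{52 + 58}}{3}\right) - \frac{17}{23} = \left(- \frac{11}{3} - \frac{2 \cdot \frac{24}{110}}{3}\right) - \frac{17}{23} = \left(- \frac{11}{3} - \frac{2 \cdot 24 \cdot \frac{1}{110}}{3}\right) - \frac{17}{23} = \left(- \frac{11}{3} - \frac{8}{55}\right) - \frac{17}{23} = - \frac{629}{165} - \frac{17}{23} = - \frac{17272}{3795}$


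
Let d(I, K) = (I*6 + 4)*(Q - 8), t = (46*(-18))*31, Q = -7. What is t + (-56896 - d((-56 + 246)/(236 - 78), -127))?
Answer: -6509266/79 ≈ -82396.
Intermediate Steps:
t = -25668 (t = -828*31 = -25668)
d(I, K) = -60 - 90*I (d(I, K) = (I*6 + 4)*(-7 - 8) = (6*I + 4)*(-15) = (4 + 6*I)*(-15) = -60 - 90*I)
t + (-56896 - d((-56 + 246)/(236 - 78), -127)) = -25668 + (-56896 - (-60 - 90*(-56 + 246)/(236 - 78))) = -25668 + (-56896 - (-60 - 17100/158)) = -25668 + (-56896 - (-60 - 90*95/79)) = -25668 + (-56896 - (-60 - 8550/79)) = -25668 + (-56896 - 1*(-13290/79)) = -25668 + (-56896 + 13290/79) = -25668 - 4481494/79 = -6509266/79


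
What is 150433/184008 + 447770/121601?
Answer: 5922709729/1316209224 ≈ 4.4998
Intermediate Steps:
150433/184008 + 447770/121601 = 150433*(1/184008) + 447770*(1/121601) = 8849/10824 + 447770/121601 = 5922709729/1316209224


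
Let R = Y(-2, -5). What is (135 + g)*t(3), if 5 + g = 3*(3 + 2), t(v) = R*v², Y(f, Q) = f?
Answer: -2610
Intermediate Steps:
R = -2
t(v) = -2*v²
g = 10 (g = -5 + 3*(3 + 2) = -5 + 3*5 = -5 + 15 = 10)
(135 + g)*t(3) = (135 + 10)*(-2*3²) = 145*(-2*9) = 145*(-18) = -2610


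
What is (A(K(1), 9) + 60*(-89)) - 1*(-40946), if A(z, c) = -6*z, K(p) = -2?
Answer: 35618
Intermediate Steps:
(A(K(1), 9) + 60*(-89)) - 1*(-40946) = (-6*(-2) + 60*(-89)) - 1*(-40946) = (12 - 5340) + 40946 = -5328 + 40946 = 35618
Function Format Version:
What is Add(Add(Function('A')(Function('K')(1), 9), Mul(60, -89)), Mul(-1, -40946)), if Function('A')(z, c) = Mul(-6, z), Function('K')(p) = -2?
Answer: 35618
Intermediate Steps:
Add(Add(Function('A')(Function('K')(1), 9), Mul(60, -89)), Mul(-1, -40946)) = Add(Add(Mul(-6, -2), Mul(60, -89)), Mul(-1, -40946)) = Add(Add(12, -5340), 40946) = Add(-5328, 40946) = 35618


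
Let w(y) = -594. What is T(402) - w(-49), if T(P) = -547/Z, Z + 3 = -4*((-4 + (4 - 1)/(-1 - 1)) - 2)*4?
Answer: 68951/117 ≈ 589.33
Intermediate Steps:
Z = 117 (Z = -3 - 4*((-4 + (4 - 1)/(-1 - 1)) - 2)*4 = -3 - 4*((-4 + 3/(-2)) - 2)*4 = -3 - 4*((-4 + 3*(-½)) - 2)*4 = -3 - 4*((-4 - 3/2) - 2)*4 = -3 - 4*(-11/2 - 2)*4 = -3 - 4*(-15/2)*4 = -3 + 30*4 = -3 + 120 = 117)
T(P) = -547/117
T(402) - w(-49) = -547/117 - 1*(-594) = -547/117 + 594 = 68951/117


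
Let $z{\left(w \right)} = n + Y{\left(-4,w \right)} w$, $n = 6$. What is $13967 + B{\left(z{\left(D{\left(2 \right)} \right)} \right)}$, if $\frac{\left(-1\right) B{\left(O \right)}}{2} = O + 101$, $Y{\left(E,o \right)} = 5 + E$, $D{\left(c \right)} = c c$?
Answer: $13745$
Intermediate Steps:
$D{\left(c \right)} = c^{2}$
$z{\left(w \right)} = 6 + w$ ($z{\left(w \right)} = 6 + \left(5 - 4\right) w = 6 + 1 w = 6 + w$)
$B{\left(O \right)} = -202 - 2 O$ ($B{\left(O \right)} = - 2 \left(O + 101\right) = - 2 \left(101 + O\right) = -202 - 2 O$)
$13967 + B{\left(z{\left(D{\left(2 \right)} \right)} \right)} = 13967 - \left(202 + 2 \left(6 + 2^{2}\right)\right) = 13967 - \left(202 + 2 \left(6 + 4\right)\right) = 13967 - 222 = 13745$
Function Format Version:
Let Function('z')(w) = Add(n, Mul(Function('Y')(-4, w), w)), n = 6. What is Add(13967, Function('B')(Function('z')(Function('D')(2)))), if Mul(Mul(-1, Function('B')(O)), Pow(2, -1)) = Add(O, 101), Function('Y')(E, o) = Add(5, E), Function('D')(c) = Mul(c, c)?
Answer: 13745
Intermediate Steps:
Function('D')(c) = Pow(c, 2)
Function('z')(w) = Add(6, w) (Function('z')(w) = Add(6, Mul(Add(5, -4), w)) = Add(6, Mul(1, w)) = Add(6, w))
Function('B')(O) = Add(-202, Mul(-2, O)) (Function('B')(O) = Mul(-2, Add(O, 101)) = Mul(-2, Add(101, O)) = Add(-202, Mul(-2, O)))
Add(13967, Function('B')(Function('z')(Function('D')(2)))) = Add(13967, Add(-202, Mul(-2, Add(6, Pow(2, 2))))) = Add(13967, Add(-202, Mul(-2, Add(6, 4)))) = Add(13967, Add(-202, Mul(-2, 10))) = Add(13967, Add(-202, -20)) = Add(13967, -222) = 13745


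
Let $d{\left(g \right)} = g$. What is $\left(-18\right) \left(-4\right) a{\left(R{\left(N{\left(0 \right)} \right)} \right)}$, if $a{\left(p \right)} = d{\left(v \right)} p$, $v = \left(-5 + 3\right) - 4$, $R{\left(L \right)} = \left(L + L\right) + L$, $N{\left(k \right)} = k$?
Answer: $0$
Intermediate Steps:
$R{\left(L \right)} = 3 L$ ($R{\left(L \right)} = 2 L + L = 3 L$)
$v = -6$ ($v = -2 - 4 = -6$)
$a{\left(p \right)} = - 6 p$
$\left(-18\right) \left(-4\right) a{\left(R{\left(N{\left(0 \right)} \right)} \right)} = \left(-18\right) \left(-4\right) \left(- 6 \cdot 3 \cdot 0\right) = 72 \left(\left(-6\right) 0\right) = 72 \cdot 0 = 0$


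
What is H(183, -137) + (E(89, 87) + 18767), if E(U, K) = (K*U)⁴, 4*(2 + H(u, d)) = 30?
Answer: 7188975983026347/2 ≈ 3.5945e+15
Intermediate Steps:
H(u, d) = 11/2 (H(u, d) = -2 + (¼)*30 = -2 + 15/2 = 11/2)
E(U, K) = K⁴*U⁴
H(183, -137) + (E(89, 87) + 18767) = 11/2 + (87⁴*89⁴ + 18767) = 11/2 + (57289761*62742241 + 18767) = 11/2 + (3594487991494401 + 18767) = 11/2 + 3594487991513168 = 7188975983026347/2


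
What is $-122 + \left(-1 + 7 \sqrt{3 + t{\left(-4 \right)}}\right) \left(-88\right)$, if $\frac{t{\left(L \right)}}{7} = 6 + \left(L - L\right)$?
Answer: $-34 - 1848 \sqrt{5} \approx -4166.3$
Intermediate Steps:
$t{\left(L \right)} = 42$ ($t{\left(L \right)} = 7 \left(6 + \left(L - L\right)\right) = 7 \left(6 + 0\right) = 7 \cdot 6 = 42$)
$-122 + \left(-1 + 7 \sqrt{3 + t{\left(-4 \right)}}\right) \left(-88\right) = -122 + \left(-1 + 7 \sqrt{3 + 42}\right) \left(-88\right) = -122 + \left(-1 + 7 \sqrt{45}\right) \left(-88\right) = -122 + \left(-1 + 7 \cdot 3 \sqrt{5}\right) \left(-88\right) = -122 + \left(-1 + 21 \sqrt{5}\right) \left(-88\right) = -122 + \left(88 - 1848 \sqrt{5}\right) = -34 - 1848 \sqrt{5}$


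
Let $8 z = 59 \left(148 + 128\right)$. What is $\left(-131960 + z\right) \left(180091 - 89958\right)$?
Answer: $- \frac{23420969917}{2} \approx -1.171 \cdot 10^{10}$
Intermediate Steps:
$z = \frac{4071}{2}$ ($z = \frac{59 \left(148 + 128\right)}{8} = \frac{59 \cdot 276}{8} = \frac{1}{8} \cdot 16284 = \frac{4071}{2} \approx 2035.5$)
$\left(-131960 + z\right) \left(180091 - 89958\right) = \left(-131960 + \frac{4071}{2}\right) \left(180091 - 89958\right) = \left(- \frac{259849}{2}\right) 90133 = - \frac{23420969917}{2}$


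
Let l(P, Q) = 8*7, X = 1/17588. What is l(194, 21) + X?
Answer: 984929/17588 ≈ 56.000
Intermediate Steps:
X = 1/17588 ≈ 5.6857e-5
l(P, Q) = 56
l(194, 21) + X = 56 + 1/17588 = 984929/17588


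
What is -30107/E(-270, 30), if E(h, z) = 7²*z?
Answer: -4301/210 ≈ -20.481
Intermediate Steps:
E(h, z) = 49*z
-30107/E(-270, 30) = -30107/(49*30) = -30107/1470 = -30107*1/1470 = -4301/210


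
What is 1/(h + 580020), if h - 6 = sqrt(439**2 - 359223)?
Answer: 290013/168215163589 - 7*I*sqrt(3398)/336430327178 ≈ 1.7241e-6 - 1.2129e-9*I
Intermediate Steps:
h = 6 + 7*I*sqrt(3398) (h = 6 + sqrt(439**2 - 359223) = 6 + sqrt(192721 - 359223) = 6 + sqrt(-166502) = 6 + 7*I*sqrt(3398) ≈ 6.0 + 408.05*I)
1/(h + 580020) = 1/((6 + 7*I*sqrt(3398)) + 580020) = 1/(580026 + 7*I*sqrt(3398))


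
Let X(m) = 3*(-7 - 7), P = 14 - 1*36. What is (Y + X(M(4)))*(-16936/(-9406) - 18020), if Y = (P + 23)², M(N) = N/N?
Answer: 3474323272/4703 ≈ 7.3875e+5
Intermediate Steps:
M(N) = 1
P = -22 (P = 14 - 36 = -22)
X(m) = -42 (X(m) = 3*(-14) = -42)
Y = 1 (Y = (-22 + 23)² = 1² = 1)
(Y + X(M(4)))*(-16936/(-9406) - 18020) = (1 - 42)*(-16936/(-9406) - 18020) = -41*(-16936*(-1/9406) - 18020) = -41*(8468/4703 - 18020) = -41*(-84739592/4703) = 3474323272/4703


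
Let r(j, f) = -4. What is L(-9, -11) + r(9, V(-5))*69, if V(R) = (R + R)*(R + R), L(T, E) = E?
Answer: -287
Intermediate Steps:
V(R) = 4*R² (V(R) = (2*R)*(2*R) = 4*R²)
L(-9, -11) + r(9, V(-5))*69 = -11 - 4*69 = -11 - 276 = -287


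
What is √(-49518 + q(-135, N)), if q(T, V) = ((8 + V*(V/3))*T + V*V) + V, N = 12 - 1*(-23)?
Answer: 3*I*√11607 ≈ 323.21*I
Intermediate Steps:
N = 35 (N = 12 + 23 = 35)
q(T, V) = V + V² + T*(8 + V²/3) (q(T, V) = ((8 + V*(V*(⅓)))*T + V²) + V = ((8 + V*(V/3))*T + V²) + V = ((8 + V²/3)*T + V²) + V = (T*(8 + V²/3) + V²) + V = (V² + T*(8 + V²/3)) + V = V + V² + T*(8 + V²/3))
√(-49518 + q(-135, N)) = √(-49518 + (35 + 35² + 8*(-135) + (⅓)*(-135)*35²)) = √(-49518 + (35 + 1225 - 1080 + (⅓)*(-135)*1225)) = √(-49518 + (35 + 1225 - 1080 - 55125)) = √(-49518 - 54945) = √(-104463) = 3*I*√11607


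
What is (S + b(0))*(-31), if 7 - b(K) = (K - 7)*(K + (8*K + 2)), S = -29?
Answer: 248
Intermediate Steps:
b(K) = 7 - (-7 + K)*(2 + 9*K) (b(K) = 7 - (K - 7)*(K + (8*K + 2)) = 7 - (-7 + K)*(K + (2 + 8*K)) = 7 - (-7 + K)*(2 + 9*K))
(S + b(0))*(-31) = (-29 + (21 - 9*0² + 61*0))*(-31) = (-29 + (21 - 9*0 + 0))*(-31) = (-29 + (21 + 0 + 0))*(-31) = (-29 + 21)*(-31) = -8*(-31) = 248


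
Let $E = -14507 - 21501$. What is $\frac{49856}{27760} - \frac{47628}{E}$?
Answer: $\frac{6958411}{2231210} \approx 3.1187$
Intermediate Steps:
$E = -36008$ ($E = -14507 - 21501 = -36008$)
$\frac{49856}{27760} - \frac{47628}{E} = \frac{49856}{27760} - \frac{47628}{-36008} = 49856 \cdot \frac{1}{27760} - - \frac{1701}{1286} = \frac{3116}{1735} + \frac{1701}{1286} = \frac{6958411}{2231210}$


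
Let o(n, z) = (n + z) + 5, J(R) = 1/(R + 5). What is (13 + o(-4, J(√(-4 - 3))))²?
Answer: (-3669*I + 1988*√7)/(2*(-9*I + 5*√7)) ≈ 200.39 - 2.3409*I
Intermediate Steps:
J(R) = 1/(5 + R)
o(n, z) = 5 + n + z
(13 + o(-4, J(√(-4 - 3))))² = (13 + (5 - 4 + 1/(5 + √(-4 - 3))))² = (13 + (5 - 4 + 1/(5 + √(-7))))² = (13 + (5 - 4 + 1/(5 + I*√7)))² = (13 + (1 + 1/(5 + I*√7)))² = (14 + 1/(5 + I*√7))²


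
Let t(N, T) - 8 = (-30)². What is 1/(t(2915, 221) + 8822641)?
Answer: 1/8823549 ≈ 1.1333e-7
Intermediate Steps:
t(N, T) = 908 (t(N, T) = 8 + (-30)² = 8 + 900 = 908)
1/(t(2915, 221) + 8822641) = 1/(908 + 8822641) = 1/8823549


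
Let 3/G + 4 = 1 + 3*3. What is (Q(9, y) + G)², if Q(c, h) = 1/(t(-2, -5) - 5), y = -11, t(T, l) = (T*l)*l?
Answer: 2809/12100 ≈ 0.23215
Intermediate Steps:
t(T, l) = T*l²
Q(c, h) = -1/55 (Q(c, h) = 1/(-2*(-5)² - 5) = 1/(-2*25 - 5) = 1/(-50 - 5) = 1/(-55) = -1/55)
G = ½ (G = 3/(-4 + (1 + 3*3)) = 3/(-4 + (1 + 9)) = 3/(-4 + 10) = 3/6 = 3*(⅙) = ½ ≈ 0.50000)
(Q(9, y) + G)² = (-1/55 + ½)² = (53/110)² = 2809/12100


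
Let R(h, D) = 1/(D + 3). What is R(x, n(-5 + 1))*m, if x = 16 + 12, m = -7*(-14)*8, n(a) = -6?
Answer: -784/3 ≈ -261.33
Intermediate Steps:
m = 784 (m = 98*8 = 784)
x = 28
R(h, D) = 1/(3 + D)
R(x, n(-5 + 1))*m = 784/(3 - 6) = 784/(-3) = -1/3*784 = -784/3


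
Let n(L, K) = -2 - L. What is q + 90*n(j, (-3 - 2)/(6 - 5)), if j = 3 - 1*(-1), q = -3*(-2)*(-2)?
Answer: -552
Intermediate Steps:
q = -12 (q = 6*(-2) = -12)
j = 4 (j = 3 + 1 = 4)
q + 90*n(j, (-3 - 2)/(6 - 5)) = -12 + 90*(-2 - 1*4) = -12 + 90*(-2 - 4) = -12 + 90*(-6) = -12 - 540 = -552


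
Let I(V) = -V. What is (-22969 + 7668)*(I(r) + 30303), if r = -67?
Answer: -464691370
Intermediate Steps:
(-22969 + 7668)*(I(r) + 30303) = (-22969 + 7668)*(-1*(-67) + 30303) = -15301*(67 + 30303) = -15301*30370 = -464691370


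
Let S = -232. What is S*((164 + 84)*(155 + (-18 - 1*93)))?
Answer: -2531584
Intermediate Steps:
S*((164 + 84)*(155 + (-18 - 1*93))) = -232*(164 + 84)*(155 + (-18 - 1*93)) = -57536*(155 + (-18 - 93)) = -57536*(155 - 111) = -57536*44 = -232*10912 = -2531584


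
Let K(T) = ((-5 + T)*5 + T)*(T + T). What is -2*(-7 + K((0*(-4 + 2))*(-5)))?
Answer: 14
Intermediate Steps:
K(T) = 2*T*(-25 + 6*T) (K(T) = ((-25 + 5*T) + T)*(2*T) = (-25 + 6*T)*(2*T) = 2*T*(-25 + 6*T))
-2*(-7 + K((0*(-4 + 2))*(-5))) = -2*(-7 + 2*((0*(-4 + 2))*(-5))*(-25 + 6*((0*(-4 + 2))*(-5)))) = -2*(-7 + 2*((0*(-2))*(-5))*(-25 + 6*((0*(-2))*(-5)))) = -2*(-7 + 2*(0*(-5))*(-25 + 6*(0*(-5)))) = -2*(-7 + 2*0*(-25 + 6*0)) = -2*(-7 + 2*0*(-25 + 0)) = -2*(-7 + 2*0*(-25)) = -2*(-7 + 0) = -2*(-7) = 14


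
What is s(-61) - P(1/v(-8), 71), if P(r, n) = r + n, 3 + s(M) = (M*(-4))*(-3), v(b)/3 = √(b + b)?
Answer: -806 + I/12 ≈ -806.0 + 0.083333*I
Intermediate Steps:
v(b) = 3*√2*√b (v(b) = 3*√(b + b) = 3*√(2*b) = 3*(√2*√b) = 3*√2*√b)
s(M) = -3 + 12*M (s(M) = -3 + (M*(-4))*(-3) = -3 - 4*M*(-3) = -3 + 12*M)
P(r, n) = n + r
s(-61) - P(1/v(-8), 71) = (-3 + 12*(-61)) - (71 + 1/(3*√2*√(-8))) = (-3 - 732) - (71 + 1/(3*√2*(2*I*√2))) = -735 - (71 + 1/(12*I)) = -735 - (71 + 1*(-I/12)) = -735 - (71 - I/12) = -735 + (-71 + I/12) = -806 + I/12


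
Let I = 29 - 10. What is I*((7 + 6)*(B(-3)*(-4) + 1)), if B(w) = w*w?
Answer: -8645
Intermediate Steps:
B(w) = w**2
I = 19
I*((7 + 6)*(B(-3)*(-4) + 1)) = 19*((7 + 6)*((-3)**2*(-4) + 1)) = 19*(13*(9*(-4) + 1)) = 19*(13*(-36 + 1)) = 19*(13*(-35)) = 19*(-455) = -8645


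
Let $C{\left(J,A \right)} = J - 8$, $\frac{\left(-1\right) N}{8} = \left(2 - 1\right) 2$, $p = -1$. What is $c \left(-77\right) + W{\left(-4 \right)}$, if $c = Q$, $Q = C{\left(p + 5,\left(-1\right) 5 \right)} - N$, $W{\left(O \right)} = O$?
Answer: $-928$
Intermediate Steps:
$N = -16$ ($N = - 8 \left(2 - 1\right) 2 = - 8 \cdot 1 \cdot 2 = \left(-8\right) 2 = -16$)
$C{\left(J,A \right)} = -8 + J$
$Q = 12$ ($Q = \left(-8 + \left(-1 + 5\right)\right) - -16 = \left(-8 + 4\right) + 16 = -4 + 16 = 12$)
$c = 12$
$c \left(-77\right) + W{\left(-4 \right)} = 12 \left(-77\right) - 4 = -924 - 4 = -928$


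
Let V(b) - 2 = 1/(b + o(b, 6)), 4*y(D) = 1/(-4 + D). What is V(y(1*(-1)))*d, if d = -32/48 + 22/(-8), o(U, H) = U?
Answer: 82/3 ≈ 27.333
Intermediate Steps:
y(D) = 1/(4*(-4 + D))
d = -41/12 (d = -32*1/48 + 22*(-⅛) = -⅔ - 11/4 = -41/12 ≈ -3.4167)
V(b) = 2 + 1/(2*b) (V(b) = 2 + 1/(b + b) = 2 + 1/(2*b))
V(y(1*(-1)))*d = (2 + 1/(2*((1/(4*(-4 + 1*(-1)))))))*(-41/12) = (2 + 1/(2*((1/(4*(-4 - 1))))))*(-41/12) = (2 + 1/(2*(((¼)/(-5)))))*(-41/12) = (2 + 1/(2*(((¼)*(-⅕)))))*(-41/12) = (2 + 1/(2*(-1/20)))*(-41/12) = (2 + (½)*(-20))*(-41/12) = (2 - 10)*(-41/12) = -8*(-41/12) = 82/3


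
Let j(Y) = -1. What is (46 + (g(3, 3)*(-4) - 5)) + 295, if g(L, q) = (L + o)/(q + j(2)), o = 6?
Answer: 318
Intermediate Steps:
g(L, q) = (6 + L)/(-1 + q) (g(L, q) = (L + 6)/(q - 1) = (6 + L)/(-1 + q))
(46 + (g(3, 3)*(-4) - 5)) + 295 = (46 + (((6 + 3)/(-1 + 3))*(-4) - 5)) + 295 = (46 + ((9/2)*(-4) - 5)) + 295 = (46 + (-18 - 5)) + 295 = (46 - 23) + 295 = 23 + 295 = 318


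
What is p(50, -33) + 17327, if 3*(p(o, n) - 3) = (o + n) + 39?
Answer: 52046/3 ≈ 17349.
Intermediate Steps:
p(o, n) = 16 + n/3 + o/3 (p(o, n) = 3 + ((o + n) + 39)/3 = 3 + ((n + o) + 39)/3 = 3 + (39 + n + o)/3 = 3 + (13 + n/3 + o/3) = 16 + n/3 + o/3)
p(50, -33) + 17327 = (16 + (⅓)*(-33) + (⅓)*50) + 17327 = (16 - 11 + 50/3) + 17327 = 65/3 + 17327 = 52046/3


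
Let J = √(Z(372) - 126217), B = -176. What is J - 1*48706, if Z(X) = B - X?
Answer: -48706 + 9*I*√1565 ≈ -48706.0 + 356.04*I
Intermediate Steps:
Z(X) = -176 - X
J = 9*I*√1565 (J = √((-176 - 1*372) - 126217) = √((-176 - 372) - 126217) = √(-548 - 126217) = √(-126765) = 9*I*√1565 ≈ 356.04*I)
J - 1*48706 = 9*I*√1565 - 1*48706 = 9*I*√1565 - 48706 = -48706 + 9*I*√1565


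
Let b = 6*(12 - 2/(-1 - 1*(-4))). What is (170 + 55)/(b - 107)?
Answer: -75/13 ≈ -5.7692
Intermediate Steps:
b = 68 (b = 6*(12 - 2/(-1 + 4)) = 6*(12 - 2/3) = 6*(12 - 2*⅓) = 6*(12 - ⅔) = 6*(34/3) = 68)
(170 + 55)/(b - 107) = (170 + 55)/(68 - 107) = 225/(-39) = 225*(-1/39) = -75/13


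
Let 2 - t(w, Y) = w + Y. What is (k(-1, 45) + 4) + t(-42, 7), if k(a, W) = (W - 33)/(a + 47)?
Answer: 949/23 ≈ 41.261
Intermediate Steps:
k(a, W) = (-33 + W)/(47 + a)
t(w, Y) = 2 - Y - w (t(w, Y) = 2 - (w + Y) = 2 - (Y + w) = 2 + (-Y - w) = 2 - Y - w)
(k(-1, 45) + 4) + t(-42, 7) = ((-33 + 45)/(47 - 1) + 4) + (2 - 1*7 - 1*(-42)) = (12/46 + 4) + (2 - 7 + 42) = ((1/46)*12 + 4) + 37 = (6/23 + 4) + 37 = 98/23 + 37 = 949/23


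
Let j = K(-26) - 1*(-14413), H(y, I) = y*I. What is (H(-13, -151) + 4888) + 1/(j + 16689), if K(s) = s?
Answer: 212901677/31076 ≈ 6851.0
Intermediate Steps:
H(y, I) = I*y
j = 14387 (j = -26 - 1*(-14413) = -26 + 14413 = 14387)
(H(-13, -151) + 4888) + 1/(j + 16689) = (-151*(-13) + 4888) + 1/(14387 + 16689) = (1963 + 4888) + 1/31076 = 6851 + 1/31076 = 212901677/31076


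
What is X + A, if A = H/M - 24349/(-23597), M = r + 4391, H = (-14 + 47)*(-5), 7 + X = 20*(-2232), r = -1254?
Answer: -3304867618175/74023789 ≈ -44646.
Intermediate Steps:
X = -44647 (X = -7 + 20*(-2232) = -7 - 44640 = -44647)
H = -165 (H = 33*(-5) = -165)
M = 3137 (M = -1254 + 4391 = 3137)
A = 72489308/74023789 (A = -165/3137 - 24349/(-23597) = -165*1/3137 - 24349*(-1/23597) = -165/3137 + 24349/23597 = 72489308/74023789 ≈ 0.97927)
X + A = -44647 + 72489308/74023789 = -3304867618175/74023789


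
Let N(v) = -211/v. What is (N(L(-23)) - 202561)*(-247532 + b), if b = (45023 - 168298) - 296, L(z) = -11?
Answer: 826802639880/11 ≈ 7.5164e+10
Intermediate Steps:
b = -123571 (b = -123275 - 296 = -123571)
(N(L(-23)) - 202561)*(-247532 + b) = (-211/(-11) - 202561)*(-247532 - 123571) = (-211*(-1/11) - 202561)*(-371103) = (211/11 - 202561)*(-371103) = -2227960/11*(-371103) = 826802639880/11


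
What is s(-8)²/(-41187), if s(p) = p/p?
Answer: -1/41187 ≈ -2.4279e-5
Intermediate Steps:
s(p) = 1
s(-8)²/(-41187) = 1²/(-41187) = 1*(-1/41187) = -1/41187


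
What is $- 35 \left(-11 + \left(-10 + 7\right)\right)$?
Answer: $490$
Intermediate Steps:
$- 35 \left(-11 + \left(-10 + 7\right)\right) = - 35 \left(-11 - 3\right) = \left(-35\right) \left(-14\right) = 490$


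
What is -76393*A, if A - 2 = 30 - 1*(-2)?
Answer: -2597362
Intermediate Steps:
A = 34 (A = 2 + (30 - 1*(-2)) = 2 + (30 + 2) = 2 + 32 = 34)
-76393*A = -76393*34 = -2597362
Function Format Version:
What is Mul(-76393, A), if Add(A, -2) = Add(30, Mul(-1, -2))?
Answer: -2597362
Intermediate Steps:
A = 34 (A = Add(2, Add(30, Mul(-1, -2))) = Add(2, Add(30, 2)) = Add(2, 32) = 34)
Mul(-76393, A) = Mul(-76393, 34) = -2597362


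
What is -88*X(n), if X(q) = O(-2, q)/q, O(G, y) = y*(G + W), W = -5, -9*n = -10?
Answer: 616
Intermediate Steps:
n = 10/9 (n = -⅑*(-10) = 10/9 ≈ 1.1111)
O(G, y) = y*(-5 + G) (O(G, y) = y*(G - 5) = y*(-5 + G))
X(q) = -7 (X(q) = (q*(-5 - 2))/q = (q*(-7))/q = (-7*q)/q = -7)
-88*X(n) = -88*(-7) = 616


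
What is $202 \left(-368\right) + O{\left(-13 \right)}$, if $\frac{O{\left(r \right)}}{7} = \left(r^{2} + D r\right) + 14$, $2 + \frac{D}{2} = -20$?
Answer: $-69051$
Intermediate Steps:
$D = -44$ ($D = -4 + 2 \left(-20\right) = -4 - 40 = -44$)
$O{\left(r \right)} = 98 - 308 r + 7 r^{2}$ ($O{\left(r \right)} = 7 \left(\left(r^{2} - 44 r\right) + 14\right) = 7 \left(14 + r^{2} - 44 r\right) = 98 - 308 r + 7 r^{2}$)
$202 \left(-368\right) + O{\left(-13 \right)} = 202 \left(-368\right) + \left(98 - -4004 + 7 \left(-13\right)^{2}\right) = -74336 + \left(98 + 4004 + 7 \cdot 169\right) = -74336 + \left(98 + 4004 + 1183\right) = -74336 + 5285 = -69051$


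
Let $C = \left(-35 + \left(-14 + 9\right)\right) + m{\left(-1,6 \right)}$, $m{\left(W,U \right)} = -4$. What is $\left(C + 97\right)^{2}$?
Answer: $2809$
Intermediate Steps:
$C = -44$ ($C = \left(-35 + \left(-14 + 9\right)\right) - 4 = \left(-35 - 5\right) - 4 = -40 - 4 = -44$)
$\left(C + 97\right)^{2} = \left(-44 + 97\right)^{2} = 53^{2} = 2809$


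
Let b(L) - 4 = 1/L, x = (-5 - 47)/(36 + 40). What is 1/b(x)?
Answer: 13/33 ≈ 0.39394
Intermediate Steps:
x = -13/19 (x = -52/76 = -52*1/76 = -13/19 ≈ -0.68421)
b(L) = 4 + 1/L
1/b(x) = 1/(4 + 1/(-13/19)) = 1/(4 - 19/13) = 1/(33/13) = 13/33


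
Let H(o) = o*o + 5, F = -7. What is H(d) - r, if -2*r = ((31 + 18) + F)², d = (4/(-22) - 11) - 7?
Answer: 147327/121 ≈ 1217.6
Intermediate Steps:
d = -200/11 (d = (4*(-1/22) - 11) - 7 = (-2/11 - 11) - 7 = -123/11 - 7 = -200/11 ≈ -18.182)
H(o) = 5 + o² (H(o) = o² + 5 = 5 + o²)
r = -882 (r = -((31 + 18) - 7)²/2 = -(49 - 7)²/2 = -½*42² = -½*1764 = -882)
H(d) - r = (5 + (-200/11)²) - 1*(-882) = (5 + 40000/121) + 882 = 40605/121 + 882 = 147327/121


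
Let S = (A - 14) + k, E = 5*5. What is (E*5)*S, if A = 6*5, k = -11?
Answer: 625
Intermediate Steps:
A = 30
E = 25
S = 5 (S = (30 - 14) - 11 = 16 - 11 = 5)
(E*5)*S = (25*5)*5 = 125*5 = 625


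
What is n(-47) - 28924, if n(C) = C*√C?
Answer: -28924 - 47*I*√47 ≈ -28924.0 - 322.22*I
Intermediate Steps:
n(C) = C^(3/2)
n(-47) - 28924 = (-47)^(3/2) - 28924 = -47*I*√47 - 28924 = -28924 - 47*I*√47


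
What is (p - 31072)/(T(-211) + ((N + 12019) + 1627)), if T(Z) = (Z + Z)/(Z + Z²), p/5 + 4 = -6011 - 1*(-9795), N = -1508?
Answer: -1278060/1274489 ≈ -1.0028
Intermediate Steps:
p = 18900 (p = -20 + 5*(-6011 - 1*(-9795)) = -20 + 5*(-6011 + 9795) = -20 + 5*3784 = -20 + 18920 = 18900)
T(Z) = 2*Z/(Z + Z²) (T(Z) = (2*Z)/(Z + Z²) = 2*Z/(Z + Z²))
(p - 31072)/(T(-211) + ((N + 12019) + 1627)) = (18900 - 31072)/(2/(1 - 211) + ((-1508 + 12019) + 1627)) = -12172/(2/(-210) + (10511 + 1627)) = -12172/(2*(-1/210) + 12138) = -12172/(-1/105 + 12138) = -12172/1274489/105 = -12172*105/1274489 = -1278060/1274489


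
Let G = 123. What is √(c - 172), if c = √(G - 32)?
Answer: √(-172 + √91) ≈ 12.746*I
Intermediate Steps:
c = √91 (c = √(123 - 32) = √91 ≈ 9.5394)
√(c - 172) = √(√91 - 172) = √(-172 + √91)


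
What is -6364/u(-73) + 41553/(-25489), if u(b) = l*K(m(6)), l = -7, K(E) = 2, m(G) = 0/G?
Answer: 80815127/178423 ≈ 452.94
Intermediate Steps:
m(G) = 0
u(b) = -14 (u(b) = -7*2 = -14)
-6364/u(-73) + 41553/(-25489) = -6364/(-14) + 41553/(-25489) = -6364*(-1/14) + 41553*(-1/25489) = 3182/7 - 41553/25489 = 80815127/178423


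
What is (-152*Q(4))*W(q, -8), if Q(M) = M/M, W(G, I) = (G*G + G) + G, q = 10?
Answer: -18240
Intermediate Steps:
W(G, I) = G² + 2*G (W(G, I) = (G² + G) + G = (G + G²) + G = G² + 2*G)
Q(M) = 1
(-152*Q(4))*W(q, -8) = (-152*1)*(10*(2 + 10)) = -1520*12 = -152*120 = -18240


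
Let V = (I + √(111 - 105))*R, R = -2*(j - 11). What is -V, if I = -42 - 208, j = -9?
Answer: 10000 - 40*√6 ≈ 9902.0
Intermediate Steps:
R = 40 (R = -2*(-9 - 11) = -2*(-20) = 40)
I = -250
V = -10000 + 40*√6 (V = (-250 + √(111 - 105))*40 = (-250 + √6)*40 = -10000 + 40*√6 ≈ -9902.0)
-V = -(-10000 + 40*√6) = 10000 - 40*√6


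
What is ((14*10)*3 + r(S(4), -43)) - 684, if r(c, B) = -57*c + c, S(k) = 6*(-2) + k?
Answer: 184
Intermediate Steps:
S(k) = -12 + k
r(c, B) = -56*c
((14*10)*3 + r(S(4), -43)) - 684 = ((14*10)*3 - 56*(-12 + 4)) - 684 = (140*3 - 56*(-8)) - 684 = (420 + 448) - 684 = 868 - 684 = 184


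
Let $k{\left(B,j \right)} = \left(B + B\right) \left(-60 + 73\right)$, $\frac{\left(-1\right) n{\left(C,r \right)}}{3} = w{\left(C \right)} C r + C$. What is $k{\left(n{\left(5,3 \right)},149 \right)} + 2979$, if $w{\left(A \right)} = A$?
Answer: $-3261$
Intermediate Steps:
$n{\left(C,r \right)} = - 3 C - 3 r C^{2}$ ($n{\left(C,r \right)} = - 3 \left(C C r + C\right) = - 3 \left(C^{2} r + C\right) = - 3 \left(r C^{2} + C\right) = - 3 \left(C + r C^{2}\right) = - 3 C - 3 r C^{2}$)
$k{\left(B,j \right)} = 26 B$ ($k{\left(B,j \right)} = 2 B 13 = 26 B$)
$k{\left(n{\left(5,3 \right)},149 \right)} + 2979 = 26 \left(\left(-3\right) 5 \left(1 + 5 \cdot 3\right)\right) + 2979 = 26 \left(\left(-3\right) 5 \left(1 + 15\right)\right) + 2979 = 26 \left(\left(-3\right) 5 \cdot 16\right) + 2979 = 26 \left(-240\right) + 2979 = -6240 + 2979 = -3261$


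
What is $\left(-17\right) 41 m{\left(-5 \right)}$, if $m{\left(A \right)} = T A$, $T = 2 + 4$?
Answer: $20910$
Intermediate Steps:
$T = 6$
$m{\left(A \right)} = 6 A$
$\left(-17\right) 41 m{\left(-5 \right)} = \left(-17\right) 41 \cdot 6 \left(-5\right) = \left(-697\right) \left(-30\right) = 20910$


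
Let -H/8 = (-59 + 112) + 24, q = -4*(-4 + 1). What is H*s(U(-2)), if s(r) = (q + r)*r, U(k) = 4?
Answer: -39424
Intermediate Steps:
q = 12 (q = -4*(-3) = 12)
s(r) = r*(12 + r) (s(r) = (12 + r)*r = r*(12 + r))
H = -616 (H = -8*((-59 + 112) + 24) = -8*(53 + 24) = -8*77 = -616)
H*s(U(-2)) = -2464*(12 + 4) = -2464*16 = -616*64 = -39424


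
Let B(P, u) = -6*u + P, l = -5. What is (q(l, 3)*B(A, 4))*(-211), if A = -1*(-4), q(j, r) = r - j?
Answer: 33760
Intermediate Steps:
A = 4
B(P, u) = P - 6*u
(q(l, 3)*B(A, 4))*(-211) = ((3 - 1*(-5))*(4 - 6*4))*(-211) = ((3 + 5)*(4 - 24))*(-211) = (8*(-20))*(-211) = -160*(-211) = 33760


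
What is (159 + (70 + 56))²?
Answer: 81225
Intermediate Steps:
(159 + (70 + 56))² = (159 + 126)² = 285² = 81225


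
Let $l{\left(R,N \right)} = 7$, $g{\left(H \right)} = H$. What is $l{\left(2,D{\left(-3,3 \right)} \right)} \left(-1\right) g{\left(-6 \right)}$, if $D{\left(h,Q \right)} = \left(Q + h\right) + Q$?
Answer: $42$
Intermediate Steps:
$D{\left(h,Q \right)} = h + 2 Q$
$l{\left(2,D{\left(-3,3 \right)} \right)} \left(-1\right) g{\left(-6 \right)} = 7 \left(-1\right) \left(-6\right) = \left(-7\right) \left(-6\right) = 42$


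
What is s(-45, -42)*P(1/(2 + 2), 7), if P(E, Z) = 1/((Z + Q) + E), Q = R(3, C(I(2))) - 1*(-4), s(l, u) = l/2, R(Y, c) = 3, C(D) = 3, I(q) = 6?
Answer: -30/19 ≈ -1.5789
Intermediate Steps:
s(l, u) = l/2 (s(l, u) = l*(½) = l/2)
Q = 7 (Q = 3 - 1*(-4) = 3 + 4 = 7)
P(E, Z) = 1/(7 + E + Z) (P(E, Z) = 1/((Z + 7) + E) = 1/((7 + Z) + E) = 1/(7 + E + Z))
s(-45, -42)*P(1/(2 + 2), 7) = ((½)*(-45))/(7 + 1/(2 + 2) + 7) = -45/(2*(7 + 1/4 + 7)) = -45/(2*(7 + ¼ + 7)) = -45/(2*57/4) = -45/2*4/57 = -30/19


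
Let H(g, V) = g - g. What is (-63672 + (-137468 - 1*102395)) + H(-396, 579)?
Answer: -303535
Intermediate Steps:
H(g, V) = 0
(-63672 + (-137468 - 1*102395)) + H(-396, 579) = (-63672 + (-137468 - 1*102395)) + 0 = (-63672 + (-137468 - 102395)) + 0 = (-63672 - 239863) + 0 = -303535 + 0 = -303535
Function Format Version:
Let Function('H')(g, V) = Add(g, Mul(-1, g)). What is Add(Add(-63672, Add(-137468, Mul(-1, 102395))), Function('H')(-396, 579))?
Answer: -303535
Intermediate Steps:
Function('H')(g, V) = 0
Add(Add(-63672, Add(-137468, Mul(-1, 102395))), Function('H')(-396, 579)) = Add(Add(-63672, Add(-137468, Mul(-1, 102395))), 0) = Add(Add(-63672, Add(-137468, -102395)), 0) = Add(Add(-63672, -239863), 0) = Add(-303535, 0) = -303535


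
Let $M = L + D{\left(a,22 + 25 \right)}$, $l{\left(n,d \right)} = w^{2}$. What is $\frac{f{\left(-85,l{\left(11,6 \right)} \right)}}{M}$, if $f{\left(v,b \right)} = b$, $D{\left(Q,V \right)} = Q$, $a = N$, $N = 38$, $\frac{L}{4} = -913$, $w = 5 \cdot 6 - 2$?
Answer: $- \frac{392}{1807} \approx -0.21693$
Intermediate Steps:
$w = 28$ ($w = 30 - 2 = 28$)
$L = -3652$ ($L = 4 \left(-913\right) = -3652$)
$a = 38$
$l{\left(n,d \right)} = 784$ ($l{\left(n,d \right)} = 28^{2} = 784$)
$M = -3614$ ($M = -3652 + 38 = -3614$)
$\frac{f{\left(-85,l{\left(11,6 \right)} \right)}}{M} = \frac{784}{-3614} = 784 \left(- \frac{1}{3614}\right) = - \frac{392}{1807}$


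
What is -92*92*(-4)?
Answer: 33856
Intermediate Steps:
-92*92*(-4) = -8464*(-4) = 33856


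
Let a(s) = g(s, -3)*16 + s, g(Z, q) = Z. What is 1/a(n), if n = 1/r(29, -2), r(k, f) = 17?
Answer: 1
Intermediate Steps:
n = 1/17 ≈ 0.058824
a(s) = 17*s (a(s) = s*16 + s = 16*s + s = 17*s)
1/a(n) = 1/(17*(1/17)) = 1/1 = 1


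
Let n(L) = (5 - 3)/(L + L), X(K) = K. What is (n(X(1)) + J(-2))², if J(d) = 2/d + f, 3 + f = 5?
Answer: 4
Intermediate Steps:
f = 2 (f = -3 + 5 = 2)
n(L) = 1/L (n(L) = 2/((2*L)) = 2*(1/(2*L)) = 1/L)
J(d) = 2 + 2/d (J(d) = 2/d + 2 = 2 + 2/d)
(n(X(1)) + J(-2))² = (1/1 + (2 + 2/(-2)))² = (1 + (2 + 2*(-½)))² = (1 + (2 - 1))² = (1 + 1)² = 2² = 4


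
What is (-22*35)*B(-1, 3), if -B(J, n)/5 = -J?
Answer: 3850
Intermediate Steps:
B(J, n) = 5*J (B(J, n) = -(-5)*J = 5*J)
(-22*35)*B(-1, 3) = (-22*35)*(5*(-1)) = -770*(-5) = 3850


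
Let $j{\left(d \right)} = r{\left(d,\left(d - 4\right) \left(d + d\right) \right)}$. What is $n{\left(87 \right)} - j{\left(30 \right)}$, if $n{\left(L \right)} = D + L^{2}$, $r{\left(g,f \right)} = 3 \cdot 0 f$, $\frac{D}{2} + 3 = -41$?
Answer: $7481$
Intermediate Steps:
$D = -88$ ($D = -6 + 2 \left(-41\right) = -6 - 82 = -88$)
$r{\left(g,f \right)} = 0$ ($r{\left(g,f \right)} = 0 f = 0$)
$j{\left(d \right)} = 0$
$n{\left(L \right)} = -88 + L^{2}$
$n{\left(87 \right)} - j{\left(30 \right)} = \left(-88 + 87^{2}\right) - 0 = \left(-88 + 7569\right) + 0 = 7481 + 0 = 7481$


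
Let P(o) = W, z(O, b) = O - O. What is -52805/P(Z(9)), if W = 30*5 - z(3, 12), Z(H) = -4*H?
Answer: -10561/30 ≈ -352.03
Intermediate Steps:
z(O, b) = 0
W = 150 (W = 30*5 - 1*0 = 150 + 0 = 150)
P(o) = 150
-52805/P(Z(9)) = -52805/150 = -52805*1/150 = -10561/30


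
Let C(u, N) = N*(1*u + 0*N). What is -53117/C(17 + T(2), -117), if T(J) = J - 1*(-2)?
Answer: 53117/2457 ≈ 21.619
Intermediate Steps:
T(J) = 2 + J (T(J) = J + 2 = 2 + J)
C(u, N) = N*u (C(u, N) = N*(u + 0) = N*u)
-53117/C(17 + T(2), -117) = -53117*(-1/(117*(17 + (2 + 2)))) = -53117*(-1/(117*(17 + 4))) = -53117/((-117*21)) = -53117/(-2457) = -53117*(-1/2457) = 53117/2457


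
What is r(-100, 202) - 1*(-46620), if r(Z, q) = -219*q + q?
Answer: 2584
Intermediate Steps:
r(Z, q) = -218*q
r(-100, 202) - 1*(-46620) = -218*202 - 1*(-46620) = -44036 + 46620 = 2584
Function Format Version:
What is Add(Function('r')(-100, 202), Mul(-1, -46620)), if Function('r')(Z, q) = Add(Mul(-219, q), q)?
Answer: 2584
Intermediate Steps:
Function('r')(Z, q) = Mul(-218, q)
Add(Function('r')(-100, 202), Mul(-1, -46620)) = Add(Mul(-218, 202), Mul(-1, -46620)) = Add(-44036, 46620) = 2584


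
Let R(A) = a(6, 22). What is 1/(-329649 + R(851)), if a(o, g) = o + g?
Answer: -1/329621 ≈ -3.0338e-6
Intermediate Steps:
a(o, g) = g + o
R(A) = 28 (R(A) = 22 + 6 = 28)
1/(-329649 + R(851)) = 1/(-329649 + 28) = 1/(-329621) = -1/329621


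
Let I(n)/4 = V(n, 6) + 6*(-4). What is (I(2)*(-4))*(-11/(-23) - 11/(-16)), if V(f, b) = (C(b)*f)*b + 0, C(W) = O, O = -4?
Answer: 30888/23 ≈ 1343.0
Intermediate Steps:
C(W) = -4
V(f, b) = -4*b*f (V(f, b) = (-4*f)*b + 0 = -4*b*f + 0 = -4*b*f)
I(n) = -96 - 96*n (I(n) = 4*(-4*6*n + 6*(-4)) = 4*(-24*n - 24) = 4*(-24 - 24*n) = -96 - 96*n)
(I(2)*(-4))*(-11/(-23) - 11/(-16)) = ((-96 - 96*2)*(-4))*(-11/(-23) - 11/(-16)) = ((-96 - 192)*(-4))*(-11*(-1/23) - 11*(-1/16)) = (-288*(-4))*(11/23 + 11/16) = 1152*(429/368) = 30888/23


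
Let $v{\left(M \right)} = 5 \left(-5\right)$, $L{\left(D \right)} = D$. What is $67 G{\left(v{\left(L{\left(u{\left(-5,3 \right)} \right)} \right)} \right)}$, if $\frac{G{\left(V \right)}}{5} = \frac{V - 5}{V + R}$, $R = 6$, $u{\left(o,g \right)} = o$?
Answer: $\frac{10050}{19} \approx 528.95$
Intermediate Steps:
$v{\left(M \right)} = -25$
$G{\left(V \right)} = \frac{5 \left(-5 + V\right)}{6 + V}$ ($G{\left(V \right)} = 5 \frac{V - 5}{V + 6} = 5 \frac{-5 + V}{6 + V} = \frac{5 \left(-5 + V\right)}{6 + V}$)
$67 G{\left(v{\left(L{\left(u{\left(-5,3 \right)} \right)} \right)} \right)} = 67 \frac{5 \left(-5 - 25\right)}{6 - 25} = 67 \cdot 5 \frac{1}{-19} \left(-30\right) = 67 \cdot 5 \left(- \frac{1}{19}\right) \left(-30\right) = 67 \cdot \frac{150}{19} = \frac{10050}{19}$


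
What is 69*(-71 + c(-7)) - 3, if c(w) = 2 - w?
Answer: -4281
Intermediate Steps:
69*(-71 + c(-7)) - 3 = 69*(-71 + (2 - 1*(-7))) - 3 = 69*(-71 + (2 + 7)) - 3 = 69*(-71 + 9) - 3 = 69*(-62) - 3 = -4278 - 3 = -4281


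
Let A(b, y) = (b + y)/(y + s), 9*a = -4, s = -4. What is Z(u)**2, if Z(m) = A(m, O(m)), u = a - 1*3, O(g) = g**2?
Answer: 465124/405769 ≈ 1.1463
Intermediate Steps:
a = -4/9 (a = (1/9)*(-4) = -4/9 ≈ -0.44444)
u = -31/9 (u = -4/9 - 1*3 = -4/9 - 3 = -31/9 ≈ -3.4444)
A(b, y) = (b + y)/(-4 + y) (A(b, y) = (b + y)/(y - 4) = (b + y)/(-4 + y))
Z(m) = (m + m**2)/(-4 + m**2)
Z(u)**2 = (-31*(1 - 31/9)/(9*(-4 + (-31/9)**2)))**2 = (-31/9*(-22/9)/(-4 + 961/81))**2 = (-31/9*(-22/9)/637/81)**2 = (-31/9*81/637*(-22/9))**2 = (682/637)**2 = 465124/405769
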